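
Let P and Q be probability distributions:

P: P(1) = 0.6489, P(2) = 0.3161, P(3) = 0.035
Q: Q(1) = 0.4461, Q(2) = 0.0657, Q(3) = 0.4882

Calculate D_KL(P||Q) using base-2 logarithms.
0.9342 bits

D_KL(P||Q) = Σ P(x) log₂(P(x)/Q(x))

Computing term by term:
  P(1)·log₂(P(1)/Q(1)) = 0.6489·log₂(0.6489/0.4461) = 0.35081
  P(2)·log₂(P(2)/Q(2)) = 0.3161·log₂(0.3161/0.0657) = 0.71641
  P(3)·log₂(P(3)/Q(3)) = 0.035·log₂(0.035/0.4882) = -0.13307

D_KL(P||Q) = 0.35081 + 0.71641 - 0.13307 = 0.93415 ≈ 0.9342 bits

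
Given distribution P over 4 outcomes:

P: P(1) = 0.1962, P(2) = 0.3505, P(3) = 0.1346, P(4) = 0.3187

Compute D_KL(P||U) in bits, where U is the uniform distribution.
0.0937 bits

U(i) = 1/4 for all i

D_KL(P||U) = Σ P(x) log₂(P(x) / (1/4))
           = Σ P(x) log₂(P(x)) + log₂(4)
           = log₂(4) - H(P)

H(P) = -Σ P(x) log₂(P(x)):
  -P(1)·log₂(P(1)) = -(0.1962)·log₂(0.1962) = 0.46099
  -P(2)·log₂(P(2)) = -(0.3505)·log₂(0.3505) = 0.53014
  -P(3)·log₂(P(3)) = -(0.1346)·log₂(0.1346) = 0.38943
  -P(4)·log₂(P(4)) = -(0.3187)·log₂(0.3187) = 0.52577
H(P) = 0.46099 + 0.53014 + 0.38943 + 0.52577 = 1.90633 bits

log₂(4) = 2.00000 bits

D_KL(P||U) = 2.00000 - 1.90633 = 0.09367 ≈ 0.0937 bits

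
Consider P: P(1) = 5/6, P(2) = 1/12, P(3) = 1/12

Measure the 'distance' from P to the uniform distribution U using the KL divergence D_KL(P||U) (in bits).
0.7683 bits

U(i) = 1/3 for all i

D_KL(P||U) = Σ P(x) log₂(P(x) / (1/3))
           = Σ P(x) log₂(P(x)) + log₂(3)
           = log₂(3) - H(P)

H(P) = -Σ P(x) log₂(P(x)):
  -P(1)·log₂(P(1)) = -(5/6)·log₂(5/6) = 0.21920
  -P(2)·log₂(P(2)) = -(1/12)·log₂(1/12) = 0.29875
  -P(3)·log₂(P(3)) = -(1/12)·log₂(1/12) = 0.29875
H(P) = 0.21920 + 0.29875 + 0.29875 = 0.81670 bits

log₂(3) = 1.58496 bits

D_KL(P||U) = 1.58496 - 0.81670 = 0.76826 ≈ 0.7683 bits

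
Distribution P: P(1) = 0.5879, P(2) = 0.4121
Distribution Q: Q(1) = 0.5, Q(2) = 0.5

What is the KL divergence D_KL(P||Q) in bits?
0.0224 bits

D_KL(P||Q) = Σ P(x) log₂(P(x)/Q(x))

Computing term by term:
  P(1)·log₂(P(1)/Q(1)) = 0.5879·log₂(0.5879/0.5) = 0.13736
  P(2)·log₂(P(2)/Q(2)) = 0.4121·log₂(0.4121/0.5) = -0.11495

D_KL(P||Q) = 0.13736 - 0.11495 = 0.02241 ≈ 0.0224 bits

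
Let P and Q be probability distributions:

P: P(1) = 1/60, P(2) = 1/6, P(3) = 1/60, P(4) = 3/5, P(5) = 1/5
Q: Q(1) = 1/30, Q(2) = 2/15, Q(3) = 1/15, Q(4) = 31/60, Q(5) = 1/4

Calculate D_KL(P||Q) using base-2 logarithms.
0.0687 bits

D_KL(P||Q) = Σ P(x) log₂(P(x)/Q(x))

Computing term by term:
  P(1)·log₂(P(1)/Q(1)) = (1/60)·log₂((1/60)/(1/30)) = -0.01667
  P(2)·log₂(P(2)/Q(2)) = (1/6)·log₂((1/6)/(2/15)) = 0.05365
  P(3)·log₂(P(3)/Q(3)) = (1/60)·log₂((1/60)/(1/15)) = -0.03333
  P(4)·log₂(P(4)/Q(4)) = (3/5)·log₂((3/5)/(31/60)) = 0.12944
  P(5)·log₂(P(5)/Q(5)) = (1/5)·log₂((1/5)/(1/4)) = -0.06439

D_KL(P||Q) = -0.01667 + 0.05365 - 0.03333 + 0.12944 - 0.06439 = 0.06870 ≈ 0.0687 bits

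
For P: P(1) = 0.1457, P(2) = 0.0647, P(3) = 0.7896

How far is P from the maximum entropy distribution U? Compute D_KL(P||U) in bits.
0.6554 bits

U(i) = 1/3 for all i

D_KL(P||U) = Σ P(x) log₂(P(x) / (1/3))
           = Σ P(x) log₂(P(x)) + log₂(3)
           = log₂(3) - H(P)

H(P) = -Σ P(x) log₂(P(x)):
  -P(1)·log₂(P(1)) = -(0.1457)·log₂(0.1457) = 0.40489
  -P(2)·log₂(P(2)) = -(0.0647)·log₂(0.0647) = 0.25557
  -P(3)·log₂(P(3)) = -(0.7896)·log₂(0.7896) = 0.26910
H(P) = 0.40489 + 0.25557 + 0.26910 = 0.92956 bits

log₂(3) = 1.58496 bits

D_KL(P||U) = 1.58496 - 0.92956 = 0.65540 ≈ 0.6554 bits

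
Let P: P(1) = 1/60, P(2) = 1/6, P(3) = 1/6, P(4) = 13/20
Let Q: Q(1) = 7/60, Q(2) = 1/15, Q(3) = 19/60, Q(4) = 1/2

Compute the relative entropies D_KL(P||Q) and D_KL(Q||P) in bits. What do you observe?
D_KL(P||Q) = 0.2652 bits, D_KL(Q||P) = 0.3434 bits. The two directions give different values (D_KL(Q||P) exceeds D_KL(P||Q) by 0.0782 bits): KL divergence is asymmetric.

D_KL(P||Q) = Σ P(x) log₂(P(x)/Q(x))

Computing term by term:
  P(1)·log₂(P(1)/Q(1)) = (1/60)·log₂((1/60)/(7/60)) = -0.04679
  P(2)·log₂(P(2)/Q(2)) = (1/6)·log₂((1/6)/(1/15)) = 0.22032
  P(3)·log₂(P(3)/Q(3)) = (1/6)·log₂((1/6)/(19/60)) = -0.15433
  P(4)·log₂(P(4)/Q(4)) = (13/20)·log₂((13/20)/(1/2)) = 0.24603

D_KL(P||Q) = -0.04679 + 0.22032 - 0.15433 + 0.24603 = 0.26523 ≈ 0.2652 bits

D_KL(Q||P) = Σ Q(x) log₂(Q(x)/P(x))

Computing term by term:
  Q(1)·log₂(Q(1)/P(1)) = (7/60)·log₂((7/60)/(1/60)) = 0.32752
  Q(2)·log₂(Q(2)/P(2)) = (1/15)·log₂((1/15)/(1/6)) = -0.08813
  Q(3)·log₂(Q(3)/P(3)) = (19/60)·log₂((19/60)/(1/6)) = 0.29323
  Q(4)·log₂(Q(4)/P(4)) = (1/2)·log₂((1/2)/(13/20)) = -0.18926

D_KL(Q||P) = 0.32752 - 0.08813 + 0.29323 - 0.18926 = 0.34336 ≈ 0.3434 bits

These are NOT equal (difference: 0.0782 bits). KL divergence is asymmetric: D_KL(P||Q) ≠ D_KL(Q||P) in general.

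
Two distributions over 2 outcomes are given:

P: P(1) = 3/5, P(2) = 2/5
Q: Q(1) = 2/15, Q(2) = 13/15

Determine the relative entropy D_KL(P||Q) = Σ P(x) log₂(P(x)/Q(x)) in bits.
0.8558 bits

D_KL(P||Q) = Σ P(x) log₂(P(x)/Q(x))

Computing term by term:
  P(1)·log₂(P(1)/Q(1)) = (3/5)·log₂((3/5)/(2/15)) = 1.30196
  P(2)·log₂(P(2)/Q(2)) = (2/5)·log₂((2/5)/(13/15)) = -0.44619

D_KL(P||Q) = 1.30196 - 0.44619 = 0.85577 ≈ 0.8558 bits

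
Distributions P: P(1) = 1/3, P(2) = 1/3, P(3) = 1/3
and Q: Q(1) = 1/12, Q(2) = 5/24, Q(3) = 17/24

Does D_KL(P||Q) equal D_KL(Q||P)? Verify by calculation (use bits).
D_KL(P||Q) = 0.5302 bits, D_KL(Q||P) = 0.4624 bits. No — D_KL(P||Q) ≠ D_KL(Q||P) for this pair.

D_KL(P||Q) = Σ P(x) log₂(P(x)/Q(x))

Computing term by term:
  P(1)·log₂(P(1)/Q(1)) = (1/3)·log₂((1/3)/(1/12)) = 0.66667
  P(2)·log₂(P(2)/Q(2)) = (1/3)·log₂((1/3)/(5/24)) = 0.22602
  P(3)·log₂(P(3)/Q(3)) = (1/3)·log₂((1/3)/(17/24)) = -0.36249

D_KL(P||Q) = 0.66667 + 0.22602 - 0.36249 = 0.53020 ≈ 0.5302 bits

D_KL(Q||P) = Σ Q(x) log₂(Q(x)/P(x))

Computing term by term:
  Q(1)·log₂(Q(1)/P(1)) = (1/12)·log₂((1/12)/(1/3)) = -0.16667
  Q(2)·log₂(Q(2)/P(2)) = (5/24)·log₂((5/24)/(1/3)) = -0.14126
  Q(3)·log₂(Q(3)/P(3)) = (17/24)·log₂((17/24)/(1/3)) = 0.77029

D_KL(Q||P) = -0.16667 - 0.14126 + 0.77029 = 0.46236 ≈ 0.4624 bits

These are NOT equal (difference: 0.0678 bits). KL divergence is asymmetric: D_KL(P||Q) ≠ D_KL(Q||P) in general.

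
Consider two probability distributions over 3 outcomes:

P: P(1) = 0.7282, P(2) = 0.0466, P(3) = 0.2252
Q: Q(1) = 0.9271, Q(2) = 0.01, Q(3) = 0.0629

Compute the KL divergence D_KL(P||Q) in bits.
0.2642 bits

D_KL(P||Q) = Σ P(x) log₂(P(x)/Q(x))

Computing term by term:
  P(1)·log₂(P(1)/Q(1)) = 0.7282·log₂(0.7282/0.9271) = -0.25370
  P(2)·log₂(P(2)/Q(2)) = 0.0466·log₂(0.0466/0.01) = 0.10347
  P(3)·log₂(P(3)/Q(3)) = 0.2252·log₂(0.2252/0.0629) = 0.41438

D_KL(P||Q) = -0.25370 + 0.10347 + 0.41438 = 0.26415 ≈ 0.2642 bits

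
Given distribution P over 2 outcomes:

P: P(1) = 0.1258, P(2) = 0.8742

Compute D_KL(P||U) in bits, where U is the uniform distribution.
0.4542 bits

U(i) = 1/2 for all i

D_KL(P||U) = Σ P(x) log₂(P(x) / (1/2))
           = Σ P(x) log₂(P(x)) + log₂(2)
           = log₂(2) - H(P)

H(P) = -Σ P(x) log₂(P(x)):
  -P(1)·log₂(P(1)) = -(0.1258)·log₂(0.1258) = 0.37624
  -P(2)·log₂(P(2)) = -(0.8742)·log₂(0.8742) = 0.16956
H(P) = 0.37624 + 0.16956 = 0.54580 bits

log₂(2) = 1.00000 bits

D_KL(P||U) = 1.00000 - 0.54580 = 0.45420 ≈ 0.4542 bits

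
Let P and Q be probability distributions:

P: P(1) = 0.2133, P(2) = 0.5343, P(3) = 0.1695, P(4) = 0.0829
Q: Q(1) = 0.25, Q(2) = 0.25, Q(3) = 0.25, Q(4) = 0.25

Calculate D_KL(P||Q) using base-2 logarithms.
0.3095 bits

D_KL(P||Q) = Σ P(x) log₂(P(x)/Q(x))

Computing term by term:
  P(1)·log₂(P(1)/Q(1)) = 0.2133·log₂(0.2133/0.25) = -0.04886
  P(2)·log₂(P(2)/Q(2)) = 0.5343·log₂(0.5343/0.25) = 0.58544
  P(3)·log₂(P(3)/Q(3)) = 0.1695·log₂(0.1695/0.25) = -0.09503
  P(4)·log₂(P(4)/Q(4)) = 0.0829·log₂(0.0829/0.25) = -0.13202

D_KL(P||Q) = -0.04886 + 0.58544 - 0.09503 - 0.13202 = 0.30953 ≈ 0.3095 bits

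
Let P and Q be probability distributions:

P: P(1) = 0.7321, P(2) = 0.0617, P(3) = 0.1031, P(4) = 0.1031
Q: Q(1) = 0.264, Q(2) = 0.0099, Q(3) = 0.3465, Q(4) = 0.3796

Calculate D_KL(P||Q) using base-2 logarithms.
0.8660 bits

D_KL(P||Q) = Σ P(x) log₂(P(x)/Q(x))

Computing term by term:
  P(1)·log₂(P(1)/Q(1)) = 0.7321·log₂(0.7321/0.264) = 1.07729
  P(2)·log₂(P(2)/Q(2)) = 0.0617·log₂(0.0617/0.0099) = 0.16287
  P(3)·log₂(P(3)/Q(3)) = 0.1031·log₂(0.1031/0.3465) = -0.18030
  P(4)·log₂(P(4)/Q(4)) = 0.1031·log₂(0.1031/0.3796) = -0.19387

D_KL(P||Q) = 1.07729 + 0.16287 - 0.18030 - 0.19387 = 0.86599 ≈ 0.8660 bits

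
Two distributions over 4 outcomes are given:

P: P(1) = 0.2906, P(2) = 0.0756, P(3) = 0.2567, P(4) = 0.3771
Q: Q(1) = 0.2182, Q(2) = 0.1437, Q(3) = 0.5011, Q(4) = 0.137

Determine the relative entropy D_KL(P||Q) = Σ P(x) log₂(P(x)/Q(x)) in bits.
0.3532 bits

D_KL(P||Q) = Σ P(x) log₂(P(x)/Q(x))

Computing term by term:
  P(1)·log₂(P(1)/Q(1)) = 0.2906·log₂(0.2906/0.2182) = 0.12013
  P(2)·log₂(P(2)/Q(2)) = 0.0756·log₂(0.0756/0.1437) = -0.07005
  P(3)·log₂(P(3)/Q(3)) = 0.2567·log₂(0.2567/0.5011) = -0.24772
  P(4)·log₂(P(4)/Q(4)) = 0.3771·log₂(0.3771/0.137) = 0.55086

D_KL(P||Q) = 0.12013 - 0.07005 - 0.24772 + 0.55086 = 0.35322 ≈ 0.3532 bits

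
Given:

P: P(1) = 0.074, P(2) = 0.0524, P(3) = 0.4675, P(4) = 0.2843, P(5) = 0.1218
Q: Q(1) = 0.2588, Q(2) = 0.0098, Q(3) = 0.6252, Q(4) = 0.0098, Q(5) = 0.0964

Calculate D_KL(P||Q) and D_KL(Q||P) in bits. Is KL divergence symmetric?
D_KL(P||Q) = 1.2194 bits, D_KL(Q||P) = 0.6258 bits. No, KL divergence is not symmetric.

D_KL(P||Q) = Σ P(x) log₂(P(x)/Q(x))

Computing term by term:
  P(1)·log₂(P(1)/Q(1)) = 0.074·log₂(0.074/0.2588) = -0.13366
  P(2)·log₂(P(2)/Q(2)) = 0.0524·log₂(0.0524/0.0098) = 0.12674
  P(3)·log₂(P(3)/Q(3)) = 0.4675·log₂(0.4675/0.6252) = -0.19605
  P(4)·log₂(P(4)/Q(4)) = 0.2843·log₂(0.2843/0.0098) = 1.38127
  P(5)·log₂(P(5)/Q(5)) = 0.1218·log₂(0.1218/0.0964) = 0.04110

D_KL(P||Q) = -0.13366 + 0.12674 - 0.19605 + 1.38127 + 0.04110 = 1.21940 ≈ 1.2194 bits

D_KL(Q||P) = Σ Q(x) log₂(Q(x)/P(x))

Computing term by term:
  Q(1)·log₂(Q(1)/P(1)) = 0.2588·log₂(0.2588/0.074) = 0.46746
  Q(2)·log₂(Q(2)/P(2)) = 0.0098·log₂(0.0098/0.0524) = -0.02370
  Q(3)·log₂(Q(3)/P(3)) = 0.6252·log₂(0.6252/0.4675) = 0.26218
  Q(4)·log₂(Q(4)/P(4)) = 0.0098·log₂(0.0098/0.2843) = -0.04761
  Q(5)·log₂(Q(5)/P(5)) = 0.0964·log₂(0.0964/0.1218) = -0.03253

D_KL(Q||P) = 0.46746 - 0.02370 + 0.26218 - 0.04761 - 0.03253 = 0.62580 ≈ 0.6258 bits

These are NOT equal (difference: 0.5936 bits). KL divergence is asymmetric: D_KL(P||Q) ≠ D_KL(Q||P) in general.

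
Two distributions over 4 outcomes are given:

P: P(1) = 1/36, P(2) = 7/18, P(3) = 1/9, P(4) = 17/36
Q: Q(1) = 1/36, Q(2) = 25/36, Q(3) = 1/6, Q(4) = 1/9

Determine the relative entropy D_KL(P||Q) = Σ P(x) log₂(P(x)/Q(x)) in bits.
0.5954 bits

D_KL(P||Q) = Σ P(x) log₂(P(x)/Q(x))

Computing term by term:
  P(1)·log₂(P(1)/Q(1)) = (1/36)·log₂((1/36)/(1/36)) = 0.00000
  P(2)·log₂(P(2)/Q(2)) = (7/18)·log₂((7/18)/(25/36)) = -0.32531
  P(3)·log₂(P(3)/Q(3)) = (1/9)·log₂((1/9)/(1/6)) = -0.06500
  P(4)·log₂(P(4)/Q(4)) = (17/36)·log₂((17/36)/(1/9)) = 0.98575

D_KL(P||Q) = 0.00000 - 0.32531 - 0.06500 + 0.98575 = 0.59544 ≈ 0.5954 bits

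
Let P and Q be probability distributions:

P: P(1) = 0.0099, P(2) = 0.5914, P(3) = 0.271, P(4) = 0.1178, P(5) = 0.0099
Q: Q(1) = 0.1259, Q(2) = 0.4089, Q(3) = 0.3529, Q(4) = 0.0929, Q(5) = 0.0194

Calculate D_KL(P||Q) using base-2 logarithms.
0.2060 bits

D_KL(P||Q) = Σ P(x) log₂(P(x)/Q(x))

Computing term by term:
  P(1)·log₂(P(1)/Q(1)) = 0.0099·log₂(0.0099/0.1259) = -0.03632
  P(2)·log₂(P(2)/Q(2)) = 0.5914·log₂(0.5914/0.4089) = 0.31485
  P(3)·log₂(P(3)/Q(3)) = 0.271·log₂(0.271/0.3529) = -0.10324
  P(4)·log₂(P(4)/Q(4)) = 0.1178·log₂(0.1178/0.0929) = 0.04036
  P(5)·log₂(P(5)/Q(5)) = 0.0099·log₂(0.0099/0.0194) = -0.00961

D_KL(P||Q) = -0.03632 + 0.31485 - 0.10324 + 0.04036 - 0.00961 = 0.20604 ≈ 0.2060 bits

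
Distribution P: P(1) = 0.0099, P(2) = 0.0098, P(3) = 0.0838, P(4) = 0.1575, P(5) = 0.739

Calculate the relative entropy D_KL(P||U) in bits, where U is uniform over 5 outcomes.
1.1484 bits

U(i) = 1/5 for all i

D_KL(P||U) = Σ P(x) log₂(P(x) / (1/5))
           = Σ P(x) log₂(P(x)) + log₂(5)
           = log₂(5) - H(P)

H(P) = -Σ P(x) log₂(P(x)):
  -P(1)·log₂(P(1)) = -(0.0099)·log₂(0.0099) = 0.06592
  -P(2)·log₂(P(2)) = -(0.0098)·log₂(0.0098) = 0.06540
  -P(3)·log₂(P(3)) = -(0.0838)·log₂(0.0838) = 0.29974
  -P(4)·log₂(P(4)) = -(0.1575)·log₂(0.1575) = 0.41999
  -P(5)·log₂(P(5)) = -(0.739)·log₂(0.739) = 0.32247
H(P) = 0.06592 + 0.06540 + 0.29974 + 0.41999 + 0.32247 = 1.17352 bits

log₂(5) = 2.32193 bits

D_KL(P||U) = 2.32193 - 1.17352 = 1.14841 ≈ 1.1484 bits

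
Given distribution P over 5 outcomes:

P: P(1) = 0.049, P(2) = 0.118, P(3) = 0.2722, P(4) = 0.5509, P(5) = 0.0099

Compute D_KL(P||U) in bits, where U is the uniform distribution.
0.6942 bits

U(i) = 1/5 for all i

D_KL(P||U) = Σ P(x) log₂(P(x) / (1/5))
           = Σ P(x) log₂(P(x)) + log₂(5)
           = log₂(5) - H(P)

H(P) = -Σ P(x) log₂(P(x)):
  -P(1)·log₂(P(1)) = -(0.049)·log₂(0.049) = 0.21320
  -P(2)·log₂(P(2)) = -(0.118)·log₂(0.118) = 0.36381
  -P(3)·log₂(P(3)) = -(0.2722)·log₂(0.2722) = 0.51099
  -P(4)·log₂(P(4)) = -(0.5509)·log₂(0.5509) = 0.47385
  -P(5)·log₂(P(5)) = -(0.0099)·log₂(0.0099) = 0.06592
H(P) = 0.21320 + 0.36381 + 0.51099 + 0.47385 + 0.06592 = 1.62777 bits

log₂(5) = 2.32193 bits

D_KL(P||U) = 2.32193 - 1.62777 = 0.69416 ≈ 0.6942 bits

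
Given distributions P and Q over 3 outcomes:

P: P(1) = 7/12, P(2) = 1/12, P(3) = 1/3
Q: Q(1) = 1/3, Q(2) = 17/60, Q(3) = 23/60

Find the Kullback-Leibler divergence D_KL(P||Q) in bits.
0.2566 bits

D_KL(P||Q) = Σ P(x) log₂(P(x)/Q(x))

Computing term by term:
  P(1)·log₂(P(1)/Q(1)) = (7/12)·log₂((7/12)/(1/3)) = 0.47096
  P(2)·log₂(P(2)/Q(2)) = (1/12)·log₂((1/12)/(17/60)) = -0.14713
  P(3)·log₂(P(3)/Q(3)) = (1/3)·log₂((1/3)/(23/60)) = -0.06721

D_KL(P||Q) = 0.47096 - 0.14713 - 0.06721 = 0.25662 ≈ 0.2566 bits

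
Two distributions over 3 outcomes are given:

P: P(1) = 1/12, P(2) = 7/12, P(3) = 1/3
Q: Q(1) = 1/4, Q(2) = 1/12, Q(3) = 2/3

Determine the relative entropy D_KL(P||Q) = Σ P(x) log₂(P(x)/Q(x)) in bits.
1.1722 bits

D_KL(P||Q) = Σ P(x) log₂(P(x)/Q(x))

Computing term by term:
  P(1)·log₂(P(1)/Q(1)) = (1/12)·log₂((1/12)/(1/4)) = -0.13208
  P(2)·log₂(P(2)/Q(2)) = (7/12)·log₂((7/12)/(1/12)) = 1.63762
  P(3)·log₂(P(3)/Q(3)) = (1/3)·log₂((1/3)/(2/3)) = -0.33333

D_KL(P||Q) = -0.13208 + 1.63762 - 0.33333 = 1.17221 ≈ 1.1722 bits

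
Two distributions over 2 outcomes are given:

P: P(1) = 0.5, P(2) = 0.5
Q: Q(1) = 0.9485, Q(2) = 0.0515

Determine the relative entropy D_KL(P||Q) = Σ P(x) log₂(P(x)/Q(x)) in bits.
1.1778 bits

D_KL(P||Q) = Σ P(x) log₂(P(x)/Q(x))

Computing term by term:
  P(1)·log₂(P(1)/Q(1)) = 0.5·log₂(0.5/0.9485) = -0.46186
  P(2)·log₂(P(2)/Q(2)) = 0.5·log₂(0.5/0.0515) = 1.63964

D_KL(P||Q) = -0.46186 + 1.63964 = 1.17778 ≈ 1.1778 bits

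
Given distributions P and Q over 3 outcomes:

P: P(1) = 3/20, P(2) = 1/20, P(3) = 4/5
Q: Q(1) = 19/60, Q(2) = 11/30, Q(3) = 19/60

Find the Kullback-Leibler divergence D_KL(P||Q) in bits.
0.7642 bits

D_KL(P||Q) = Σ P(x) log₂(P(x)/Q(x))

Computing term by term:
  P(1)·log₂(P(1)/Q(1)) = (3/20)·log₂((3/20)/(19/60)) = -0.16170
  P(2)·log₂(P(2)/Q(2)) = (1/20)·log₂((1/20)/(11/30)) = -0.14372
  P(3)·log₂(P(3)/Q(3)) = (4/5)·log₂((4/5)/(19/60)) = 1.06963

D_KL(P||Q) = -0.16170 - 0.14372 + 1.06963 = 0.76421 ≈ 0.7642 bits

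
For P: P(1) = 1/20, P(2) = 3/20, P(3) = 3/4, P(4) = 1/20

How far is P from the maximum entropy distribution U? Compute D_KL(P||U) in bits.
0.8460 bits

U(i) = 1/4 for all i

D_KL(P||U) = Σ P(x) log₂(P(x) / (1/4))
           = Σ P(x) log₂(P(x)) + log₂(4)
           = log₂(4) - H(P)

H(P) = -Σ P(x) log₂(P(x)):
  -P(1)·log₂(P(1)) = -(1/20)·log₂(1/20) = 0.21610
  -P(2)·log₂(P(2)) = -(3/20)·log₂(3/20) = 0.41054
  -P(3)·log₂(P(3)) = -(3/4)·log₂(3/4) = 0.31128
  -P(4)·log₂(P(4)) = -(1/20)·log₂(1/20) = 0.21610
H(P) = 0.21610 + 0.41054 + 0.31128 + 0.21610 = 1.15402 bits

log₂(4) = 2.00000 bits

D_KL(P||U) = 2.00000 - 1.15402 = 0.84598 ≈ 0.8460 bits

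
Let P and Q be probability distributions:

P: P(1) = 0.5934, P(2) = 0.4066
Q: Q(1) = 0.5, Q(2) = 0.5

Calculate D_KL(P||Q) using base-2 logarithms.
0.0253 bits

D_KL(P||Q) = Σ P(x) log₂(P(x)/Q(x))

Computing term by term:
  P(1)·log₂(P(1)/Q(1)) = 0.5934·log₂(0.5934/0.5) = 0.14662
  P(2)·log₂(P(2)/Q(2)) = 0.4066·log₂(0.4066/0.5) = -0.12130

D_KL(P||Q) = 0.14662 - 0.12130 = 0.02532 ≈ 0.0253 bits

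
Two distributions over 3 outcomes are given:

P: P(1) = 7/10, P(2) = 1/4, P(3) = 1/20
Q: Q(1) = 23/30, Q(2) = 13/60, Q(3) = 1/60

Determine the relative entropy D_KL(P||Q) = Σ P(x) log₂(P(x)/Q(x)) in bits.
0.0390 bits

D_KL(P||Q) = Σ P(x) log₂(P(x)/Q(x))

Computing term by term:
  P(1)·log₂(P(1)/Q(1)) = (7/10)·log₂((7/10)/(23/30)) = -0.09187
  P(2)·log₂(P(2)/Q(2)) = (1/4)·log₂((1/4)/(13/60)) = 0.05161
  P(3)·log₂(P(3)/Q(3)) = (1/20)·log₂((1/20)/(1/60)) = 0.07925

D_KL(P||Q) = -0.09187 + 0.05161 + 0.07925 = 0.03899 ≈ 0.0390 bits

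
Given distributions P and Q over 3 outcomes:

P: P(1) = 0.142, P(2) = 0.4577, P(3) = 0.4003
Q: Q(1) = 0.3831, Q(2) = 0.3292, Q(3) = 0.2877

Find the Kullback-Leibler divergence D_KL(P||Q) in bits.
0.2050 bits

D_KL(P||Q) = Σ P(x) log₂(P(x)/Q(x))

Computing term by term:
  P(1)·log₂(P(1)/Q(1)) = 0.142·log₂(0.142/0.3831) = -0.20332
  P(2)·log₂(P(2)/Q(2)) = 0.4577·log₂(0.4577/0.3292) = 0.21761
  P(3)·log₂(P(3)/Q(3)) = 0.4003·log₂(0.4003/0.2877) = 0.19075

D_KL(P||Q) = -0.20332 + 0.21761 + 0.19075 = 0.20504 ≈ 0.2050 bits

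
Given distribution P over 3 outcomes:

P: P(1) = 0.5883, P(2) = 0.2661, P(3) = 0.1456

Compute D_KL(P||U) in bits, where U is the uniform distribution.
0.2217 bits

U(i) = 1/3 for all i

D_KL(P||U) = Σ P(x) log₂(P(x) / (1/3))
           = Σ P(x) log₂(P(x)) + log₂(3)
           = log₂(3) - H(P)

H(P) = -Σ P(x) log₂(P(x)):
  -P(1)·log₂(P(1)) = -(0.5883)·log₂(0.5883) = 0.45027
  -P(2)·log₂(P(2)) = -(0.2661)·log₂(0.2661) = 0.50824
  -P(3)·log₂(P(3)) = -(0.1456)·log₂(0.1456) = 0.40476
H(P) = 0.45027 + 0.50824 + 0.40476 = 1.36327 bits

log₂(3) = 1.58496 bits

D_KL(P||U) = 1.58496 - 1.36327 = 0.22169 ≈ 0.2217 bits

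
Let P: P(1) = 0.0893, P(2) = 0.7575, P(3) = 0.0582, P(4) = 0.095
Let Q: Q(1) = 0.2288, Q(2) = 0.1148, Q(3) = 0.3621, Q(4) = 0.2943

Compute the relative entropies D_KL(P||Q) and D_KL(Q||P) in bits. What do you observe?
D_KL(P||Q) = 1.6323 bits, D_KL(Q||P) = 1.4331 bits. The two directions give different values (D_KL(P||Q) exceeds D_KL(Q||P) by 0.1992 bits): KL divergence is asymmetric.

D_KL(P||Q) = Σ P(x) log₂(P(x)/Q(x))

Computing term by term:
  P(1)·log₂(P(1)/Q(1)) = 0.0893·log₂(0.0893/0.2288) = -0.12121
  P(2)·log₂(P(2)/Q(2)) = 0.7575·log₂(0.7575/0.1148) = 2.06201
  P(3)·log₂(P(3)/Q(3)) = 0.0582·log₂(0.0582/0.3621) = -0.15349
  P(4)·log₂(P(4)/Q(4)) = 0.095·log₂(0.095/0.2943) = -0.15497

D_KL(P||Q) = -0.12121 + 2.06201 - 0.15349 - 0.15497 = 1.63234 ≈ 1.6323 bits

D_KL(Q||P) = Σ Q(x) log₂(Q(x)/P(x))

Computing term by term:
  Q(1)·log₂(Q(1)/P(1)) = 0.2288·log₂(0.2288/0.0893) = 0.31056
  Q(2)·log₂(Q(2)/P(2)) = 0.1148·log₂(0.1148/0.7575) = -0.31250
  Q(3)·log₂(Q(3)/P(3)) = 0.3621·log₂(0.3621/0.0582) = 0.95497
  Q(4)·log₂(Q(4)/P(4)) = 0.2943·log₂(0.2943/0.095) = 0.48009

D_KL(Q||P) = 0.31056 - 0.31250 + 0.95497 + 0.48009 = 1.43312 ≈ 1.4331 bits

These are NOT equal (difference: 0.1992 bits). KL divergence is asymmetric: D_KL(P||Q) ≠ D_KL(Q||P) in general.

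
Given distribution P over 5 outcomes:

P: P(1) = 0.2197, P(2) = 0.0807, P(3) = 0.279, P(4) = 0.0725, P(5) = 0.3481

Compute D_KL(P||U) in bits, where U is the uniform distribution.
0.2303 bits

U(i) = 1/5 for all i

D_KL(P||U) = Σ P(x) log₂(P(x) / (1/5))
           = Σ P(x) log₂(P(x)) + log₂(5)
           = log₂(5) - H(P)

H(P) = -Σ P(x) log₂(P(x)):
  -P(1)·log₂(P(1)) = -(0.2197)·log₂(0.2197) = 0.48035
  -P(2)·log₂(P(2)) = -(0.0807)·log₂(0.0807) = 0.29304
  -P(3)·log₂(P(3)) = -(0.279)·log₂(0.279) = 0.51382
  -P(4)·log₂(P(4)) = -(0.0725)·log₂(0.0725) = 0.27448
  -P(5)·log₂(P(5)) = -(0.3481)·log₂(0.3481) = 0.52996
H(P) = 0.48035 + 0.29304 + 0.51382 + 0.27448 + 0.52996 = 2.09165 bits

log₂(5) = 2.32193 bits

D_KL(P||U) = 2.32193 - 2.09165 = 0.23028 ≈ 0.2303 bits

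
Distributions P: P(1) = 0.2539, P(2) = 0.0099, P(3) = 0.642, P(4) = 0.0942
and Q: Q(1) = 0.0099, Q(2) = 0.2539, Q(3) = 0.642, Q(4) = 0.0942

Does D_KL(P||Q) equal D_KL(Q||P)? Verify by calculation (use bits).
D_KL(P||Q) = 1.1421 bits, D_KL(Q||P) = 1.1421 bits. Yes — for this pair D_KL(P||Q) = D_KL(Q||P).

D_KL(P||Q) = Σ P(x) log₂(P(x)/Q(x))

Computing term by term:
  P(1)·log₂(P(1)/Q(1)) = 0.2539·log₂(0.2539/0.0099) = 1.18843
  P(2)·log₂(P(2)/Q(2)) = 0.0099·log₂(0.0099/0.2539) = -0.04634
  P(3)·log₂(P(3)/Q(3)) = 0.642·log₂(0.642/0.642) = 0.00000
  P(4)·log₂(P(4)/Q(4)) = 0.0942·log₂(0.0942/0.0942) = 0.00000

D_KL(P||Q) = 1.18843 - 0.04634 + 0.00000 + 0.00000 = 1.14209 ≈ 1.1421 bits

D_KL(Q||P) = Σ Q(x) log₂(Q(x)/P(x))

Computing term by term:
  Q(1)·log₂(Q(1)/P(1)) = 0.0099·log₂(0.0099/0.2539) = -0.04634
  Q(2)·log₂(Q(2)/P(2)) = 0.2539·log₂(0.2539/0.0099) = 1.18843
  Q(3)·log₂(Q(3)/P(3)) = 0.642·log₂(0.642/0.642) = 0.00000
  Q(4)·log₂(Q(4)/P(4)) = 0.0942·log₂(0.0942/0.0942) = 0.00000

D_KL(Q||P) = -0.04634 + 1.18843 + 0.00000 + 0.00000 = 1.14209 ≈ 1.1421 bits

These ARE equal here. Q is P with outcomes relabeled (Q(1) = P(2), Q(2) = P(1)) by a relabeling that is its own inverse, so the two sums contain exactly the same terms in a different order. This is a special case — KL divergence is not symmetric in general: D_KL(P||Q) ≠ D_KL(Q||P) for most P, Q.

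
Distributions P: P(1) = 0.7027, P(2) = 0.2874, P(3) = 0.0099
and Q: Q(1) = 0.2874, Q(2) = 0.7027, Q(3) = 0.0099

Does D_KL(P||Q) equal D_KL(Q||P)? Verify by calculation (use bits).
D_KL(P||Q) = 0.5357 bits, D_KL(Q||P) = 0.5357 bits. Yes — for this pair D_KL(P||Q) = D_KL(Q||P).

D_KL(P||Q) = Σ P(x) log₂(P(x)/Q(x))

Computing term by term:
  P(1)·log₂(P(1)/Q(1)) = 0.7027·log₂(0.7027/0.2874) = 0.90638
  P(2)·log₂(P(2)/Q(2)) = 0.2874·log₂(0.2874/0.7027) = -0.37070
  P(3)·log₂(P(3)/Q(3)) = 0.0099·log₂(0.0099/0.0099) = 0.00000

D_KL(P||Q) = 0.90638 - 0.37070 + 0.00000 = 0.53568 ≈ 0.5357 bits

D_KL(Q||P) = Σ Q(x) log₂(Q(x)/P(x))

Computing term by term:
  Q(1)·log₂(Q(1)/P(1)) = 0.2874·log₂(0.2874/0.7027) = -0.37070
  Q(2)·log₂(Q(2)/P(2)) = 0.7027·log₂(0.7027/0.2874) = 0.90638
  Q(3)·log₂(Q(3)/P(3)) = 0.0099·log₂(0.0099/0.0099) = 0.00000

D_KL(Q||P) = -0.37070 + 0.90638 + 0.00000 = 0.53568 ≈ 0.5357 bits

These ARE equal here. Q is P with outcomes relabeled (Q(1) = P(2), Q(2) = P(1)) by a relabeling that is its own inverse, so the two sums contain exactly the same terms in a different order. This is a special case — KL divergence is not symmetric in general: D_KL(P||Q) ≠ D_KL(Q||P) for most P, Q.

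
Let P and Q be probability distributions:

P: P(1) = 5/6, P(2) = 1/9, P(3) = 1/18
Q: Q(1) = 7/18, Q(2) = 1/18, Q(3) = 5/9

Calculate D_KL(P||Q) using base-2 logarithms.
0.8428 bits

D_KL(P||Q) = Σ P(x) log₂(P(x)/Q(x))

Computing term by term:
  P(1)·log₂(P(1)/Q(1)) = (5/6)·log₂((5/6)/(7/18)) = 0.91628
  P(2)·log₂(P(2)/Q(2)) = (1/9)·log₂((1/9)/(1/18)) = 0.11111
  P(3)·log₂(P(3)/Q(3)) = (1/18)·log₂((1/18)/(5/9)) = -0.18455

D_KL(P||Q) = 0.91628 + 0.11111 - 0.18455 = 0.84284 ≈ 0.8428 bits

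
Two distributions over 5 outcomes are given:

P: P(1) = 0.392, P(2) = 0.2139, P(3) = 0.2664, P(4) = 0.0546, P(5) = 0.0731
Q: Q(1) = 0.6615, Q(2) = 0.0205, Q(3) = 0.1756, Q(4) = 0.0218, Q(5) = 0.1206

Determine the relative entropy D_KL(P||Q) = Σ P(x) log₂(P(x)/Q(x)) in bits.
0.6075 bits

D_KL(P||Q) = Σ P(x) log₂(P(x)/Q(x))

Computing term by term:
  P(1)·log₂(P(1)/Q(1)) = 0.392·log₂(0.392/0.6615) = -0.29592
  P(2)·log₂(P(2)/Q(2)) = 0.2139·log₂(0.2139/0.0205) = 0.72368
  P(3)·log₂(P(3)/Q(3)) = 0.2664·log₂(0.2664/0.1756) = 0.16019
  P(4)·log₂(P(4)/Q(4)) = 0.0546·log₂(0.0546/0.0218) = 0.07232
  P(5)·log₂(P(5)/Q(5)) = 0.0731·log₂(0.0731/0.1206) = -0.05280

D_KL(P||Q) = -0.29592 + 0.72368 + 0.16019 + 0.07232 - 0.05280 = 0.60747 ≈ 0.6075 bits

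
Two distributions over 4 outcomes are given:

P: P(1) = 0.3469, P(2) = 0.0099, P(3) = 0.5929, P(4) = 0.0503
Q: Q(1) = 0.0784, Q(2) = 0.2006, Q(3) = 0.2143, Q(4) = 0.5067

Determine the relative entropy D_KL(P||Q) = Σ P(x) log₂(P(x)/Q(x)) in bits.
1.4042 bits

D_KL(P||Q) = Σ P(x) log₂(P(x)/Q(x))

Computing term by term:
  P(1)·log₂(P(1)/Q(1)) = 0.3469·log₂(0.3469/0.0784) = 0.74431
  P(2)·log₂(P(2)/Q(2)) = 0.0099·log₂(0.0099/0.2006) = -0.04297
  P(3)·log₂(P(3)/Q(3)) = 0.5929·log₂(0.5929/0.2143) = 0.87047
  P(4)·log₂(P(4)/Q(4)) = 0.0503·log₂(0.0503/0.5067) = -0.16762

D_KL(P||Q) = 0.74431 - 0.04297 + 0.87047 - 0.16762 = 1.40419 ≈ 1.4042 bits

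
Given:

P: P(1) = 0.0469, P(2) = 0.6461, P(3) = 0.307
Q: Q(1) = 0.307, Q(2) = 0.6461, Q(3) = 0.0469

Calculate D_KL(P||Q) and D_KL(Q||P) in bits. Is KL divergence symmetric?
D_KL(P||Q) = 0.7050 bits, D_KL(Q||P) = 0.7050 bits. The two values coincide for this particular pair, but no — KL divergence is not symmetric in general.

D_KL(P||Q) = Σ P(x) log₂(P(x)/Q(x))

Computing term by term:
  P(1)·log₂(P(1)/Q(1)) = 0.0469·log₂(0.0469/0.307) = -0.12713
  P(2)·log₂(P(2)/Q(2)) = 0.6461·log₂(0.6461/0.6461) = 0.00000
  P(3)·log₂(P(3)/Q(3)) = 0.307·log₂(0.307/0.0469) = 0.83215

D_KL(P||Q) = -0.12713 + 0.00000 + 0.83215 = 0.70502 ≈ 0.7050 bits

D_KL(Q||P) = Σ Q(x) log₂(Q(x)/P(x))

Computing term by term:
  Q(1)·log₂(Q(1)/P(1)) = 0.307·log₂(0.307/0.0469) = 0.83215
  Q(2)·log₂(Q(2)/P(2)) = 0.6461·log₂(0.6461/0.6461) = 0.00000
  Q(3)·log₂(Q(3)/P(3)) = 0.0469·log₂(0.0469/0.307) = -0.12713

D_KL(Q||P) = 0.83215 + 0.00000 - 0.12713 = 0.70502 ≈ 0.7050 bits

These ARE equal here. Q is P with outcomes relabeled (Q(1) = P(3), Q(3) = P(1)) by a relabeling that is its own inverse, so the two sums contain exactly the same terms in a different order. This is a special case — KL divergence is not symmetric in general: D_KL(P||Q) ≠ D_KL(Q||P) for most P, Q.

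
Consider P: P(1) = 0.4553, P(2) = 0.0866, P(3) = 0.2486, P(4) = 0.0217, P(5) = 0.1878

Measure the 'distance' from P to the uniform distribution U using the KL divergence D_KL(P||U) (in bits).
0.4272 bits

U(i) = 1/5 for all i

D_KL(P||U) = Σ P(x) log₂(P(x) / (1/5))
           = Σ P(x) log₂(P(x)) + log₂(5)
           = log₂(5) - H(P)

H(P) = -Σ P(x) log₂(P(x)):
  -P(1)·log₂(P(1)) = -(0.4553)·log₂(0.4553) = 0.51682
  -P(2)·log₂(P(2)) = -(0.0866)·log₂(0.0866) = 0.30565
  -P(3)·log₂(P(3)) = -(0.2486)·log₂(0.2486) = 0.49921
  -P(4)·log₂(P(4)) = -(0.0217)·log₂(0.0217) = 0.11992
  -P(5)·log₂(P(5)) = -(0.1878)·log₂(0.1878) = 0.45311
H(P) = 0.51682 + 0.30565 + 0.49921 + 0.11992 + 0.45311 = 1.89471 bits

log₂(5) = 2.32193 bits

D_KL(P||U) = 2.32193 - 1.89471 = 0.42722 ≈ 0.4272 bits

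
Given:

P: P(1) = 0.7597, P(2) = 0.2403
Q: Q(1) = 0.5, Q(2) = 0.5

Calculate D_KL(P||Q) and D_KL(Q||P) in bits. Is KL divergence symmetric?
D_KL(P||Q) = 0.2045 bits, D_KL(Q||P) = 0.2268 bits. No, KL divergence is not symmetric.

D_KL(P||Q) = Σ P(x) log₂(P(x)/Q(x))

Computing term by term:
  P(1)·log₂(P(1)/Q(1)) = 0.7597·log₂(0.7597/0.5) = 0.45848
  P(2)·log₂(P(2)/Q(2)) = 0.2403·log₂(0.2403/0.5) = -0.25402

D_KL(P||Q) = 0.45848 - 0.25402 = 0.20446 ≈ 0.2045 bits

D_KL(Q||P) = Σ Q(x) log₂(Q(x)/P(x))

Computing term by term:
  Q(1)·log₂(Q(1)/P(1)) = 0.5·log₂(0.5/0.7597) = -0.30175
  Q(2)·log₂(Q(2)/P(2)) = 0.5·log₂(0.5/0.2403) = 0.52855

D_KL(Q||P) = -0.30175 + 0.52855 = 0.22680 ≈ 0.2268 bits

These are NOT equal (difference: 0.0223 bits). KL divergence is asymmetric: D_KL(P||Q) ≠ D_KL(Q||P) in general.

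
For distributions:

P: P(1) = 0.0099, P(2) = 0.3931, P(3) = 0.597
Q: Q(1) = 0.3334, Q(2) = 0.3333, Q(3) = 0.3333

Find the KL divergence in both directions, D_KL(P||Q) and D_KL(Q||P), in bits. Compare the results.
D_KL(P||Q) = 0.5454 bits, D_KL(Q||P) = 1.3319 bits. D_KL(Q||P) is larger than D_KL(P||Q) by 0.7865 bits; the two directions differ.

D_KL(P||Q) = Σ P(x) log₂(P(x)/Q(x))

Computing term by term:
  P(1)·log₂(P(1)/Q(1)) = 0.0099·log₂(0.0099/0.3334) = -0.05023
  P(2)·log₂(P(2)/Q(2)) = 0.3931·log₂(0.3931/0.3333) = 0.09359
  P(3)·log₂(P(3)/Q(3)) = 0.597·log₂(0.597/0.3333) = 0.50202

D_KL(P||Q) = -0.05023 + 0.09359 + 0.50202 = 0.54538 ≈ 0.5454 bits

D_KL(Q||P) = Σ Q(x) log₂(Q(x)/P(x))

Computing term by term:
  Q(1)·log₂(Q(1)/P(1)) = 0.3334·log₂(0.3334/0.0099) = 1.69157
  Q(2)·log₂(Q(2)/P(2)) = 0.3333·log₂(0.3333/0.3931) = -0.07935
  Q(3)·log₂(Q(3)/P(3)) = 0.3333·log₂(0.3333/0.597) = -0.28028

D_KL(Q||P) = 1.69157 - 0.07935 - 0.28028 = 1.33194 ≈ 1.3319 bits

These are NOT equal (difference: 0.7865 bits). KL divergence is asymmetric: D_KL(P||Q) ≠ D_KL(Q||P) in general.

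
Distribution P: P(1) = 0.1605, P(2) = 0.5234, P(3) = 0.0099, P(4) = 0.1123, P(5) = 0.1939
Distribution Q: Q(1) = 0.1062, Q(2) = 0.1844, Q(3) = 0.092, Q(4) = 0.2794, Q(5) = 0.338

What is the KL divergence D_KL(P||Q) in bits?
0.5484 bits

D_KL(P||Q) = Σ P(x) log₂(P(x)/Q(x))

Computing term by term:
  P(1)·log₂(P(1)/Q(1)) = 0.1605·log₂(0.1605/0.1062) = 0.09562
  P(2)·log₂(P(2)/Q(2)) = 0.5234·log₂(0.5234/0.1844) = 0.78776
  P(3)·log₂(P(3)/Q(3)) = 0.0099·log₂(0.0099/0.092) = -0.03184
  P(4)·log₂(P(4)/Q(4)) = 0.1123·log₂(0.1123/0.2794) = -0.14767
  P(5)·log₂(P(5)/Q(5)) = 0.1939·log₂(0.1939/0.338) = -0.15545

D_KL(P||Q) = 0.09562 + 0.78776 - 0.03184 - 0.14767 - 0.15545 = 0.54842 ≈ 0.5484 bits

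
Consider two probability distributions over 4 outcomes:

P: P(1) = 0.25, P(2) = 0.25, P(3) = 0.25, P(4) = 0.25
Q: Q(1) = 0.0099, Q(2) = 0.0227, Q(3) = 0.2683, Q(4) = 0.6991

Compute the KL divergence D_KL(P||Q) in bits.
1.6335 bits

D_KL(P||Q) = Σ P(x) log₂(P(x)/Q(x))

Computing term by term:
  P(1)·log₂(P(1)/Q(1)) = 0.25·log₂(0.25/0.0099) = 1.16459
  P(2)·log₂(P(2)/Q(2)) = 0.25·log₂(0.25/0.0227) = 0.86529
  P(3)·log₂(P(3)/Q(3)) = 0.25·log₂(0.25/0.2683) = -0.02548
  P(4)·log₂(P(4)/Q(4)) = 0.25·log₂(0.25/0.6991) = -0.37089

D_KL(P||Q) = 1.16459 + 0.86529 - 0.02548 - 0.37089 = 1.63351 ≈ 1.6335 bits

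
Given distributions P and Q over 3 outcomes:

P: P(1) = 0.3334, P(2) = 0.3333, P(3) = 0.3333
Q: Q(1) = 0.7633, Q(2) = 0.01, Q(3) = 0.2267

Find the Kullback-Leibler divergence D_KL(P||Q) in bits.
1.4730 bits

D_KL(P||Q) = Σ P(x) log₂(P(x)/Q(x))

Computing term by term:
  P(1)·log₂(P(1)/Q(1)) = 0.3334·log₂(0.3334/0.7633) = -0.39841
  P(2)·log₂(P(2)/Q(2)) = 0.3333·log₂(0.3333/0.01) = 1.68608
  P(3)·log₂(P(3)/Q(3)) = 0.3333·log₂(0.3333/0.2267) = 0.18533

D_KL(P||Q) = -0.39841 + 1.68608 + 0.18533 = 1.47300 ≈ 1.4730 bits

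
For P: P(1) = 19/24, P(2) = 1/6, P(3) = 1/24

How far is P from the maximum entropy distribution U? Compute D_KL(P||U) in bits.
0.6963 bits

U(i) = 1/3 for all i

D_KL(P||U) = Σ P(x) log₂(P(x) / (1/3))
           = Σ P(x) log₂(P(x)) + log₂(3)
           = log₂(3) - H(P)

H(P) = -Σ P(x) log₂(P(x)):
  -P(1)·log₂(P(1)) = -(19/24)·log₂(19/24) = 0.26682
  -P(2)·log₂(P(2)) = -(1/6)·log₂(1/6) = 0.43083
  -P(3)·log₂(P(3)) = -(1/24)·log₂(1/24) = 0.19104
H(P) = 0.26682 + 0.43083 + 0.19104 = 0.88869 bits

log₂(3) = 1.58496 bits

D_KL(P||U) = 1.58496 - 0.88869 = 0.69627 ≈ 0.6963 bits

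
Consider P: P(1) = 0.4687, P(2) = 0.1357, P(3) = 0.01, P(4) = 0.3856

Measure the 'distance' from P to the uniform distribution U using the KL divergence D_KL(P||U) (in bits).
0.5000 bits

U(i) = 1/4 for all i

D_KL(P||U) = Σ P(x) log₂(P(x) / (1/4))
           = Σ P(x) log₂(P(x)) + log₂(4)
           = log₂(4) - H(P)

H(P) = -Σ P(x) log₂(P(x)):
  -P(1)·log₂(P(1)) = -(0.4687)·log₂(0.4687) = 0.51241
  -P(2)·log₂(P(2)) = -(0.1357)·log₂(0.1357) = 0.39102
  -P(3)·log₂(P(3)) = -(0.01)·log₂(0.01) = 0.06644
  -P(4)·log₂(P(4)) = -(0.3856)·log₂(0.3856) = 0.53013
H(P) = 0.51241 + 0.39102 + 0.06644 + 0.53013 = 1.50000 bits

log₂(4) = 2.00000 bits

D_KL(P||U) = 2.00000 - 1.50000 = 0.50000 ≈ 0.5000 bits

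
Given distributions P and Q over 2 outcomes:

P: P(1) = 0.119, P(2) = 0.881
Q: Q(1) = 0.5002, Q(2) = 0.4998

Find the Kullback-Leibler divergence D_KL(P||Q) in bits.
0.4740 bits

D_KL(P||Q) = Σ P(x) log₂(P(x)/Q(x))

Computing term by term:
  P(1)·log₂(P(1)/Q(1)) = 0.119·log₂(0.119/0.5002) = -0.24651
  P(2)·log₂(P(2)/Q(2)) = 0.881·log₂(0.881/0.4998) = 0.72047

D_KL(P||Q) = -0.24651 + 0.72047 = 0.47396 ≈ 0.4740 bits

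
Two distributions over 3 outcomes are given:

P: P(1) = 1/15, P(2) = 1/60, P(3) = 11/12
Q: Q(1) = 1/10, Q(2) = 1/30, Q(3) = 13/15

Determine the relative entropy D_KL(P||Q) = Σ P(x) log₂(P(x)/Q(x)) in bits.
0.0185 bits

D_KL(P||Q) = Σ P(x) log₂(P(x)/Q(x))

Computing term by term:
  P(1)·log₂(P(1)/Q(1)) = (1/15)·log₂((1/15)/(1/10)) = -0.03900
  P(2)·log₂(P(2)/Q(2)) = (1/60)·log₂((1/60)/(1/30)) = -0.01667
  P(3)·log₂(P(3)/Q(3)) = (11/12)·log₂((11/12)/(13/15)) = 0.07418

D_KL(P||Q) = -0.03900 - 0.01667 + 0.07418 = 0.01851 ≈ 0.0185 bits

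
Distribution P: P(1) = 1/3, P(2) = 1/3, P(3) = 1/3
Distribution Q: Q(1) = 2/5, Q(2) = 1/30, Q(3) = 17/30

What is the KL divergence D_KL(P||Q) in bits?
0.7645 bits

D_KL(P||Q) = Σ P(x) log₂(P(x)/Q(x))

Computing term by term:
  P(1)·log₂(P(1)/Q(1)) = (1/3)·log₂((1/3)/(2/5)) = -0.08768
  P(2)·log₂(P(2)/Q(2)) = (1/3)·log₂((1/3)/(1/30)) = 1.10731
  P(3)·log₂(P(3)/Q(3)) = (1/3)·log₂((1/3)/(17/30)) = -0.25518

D_KL(P||Q) = -0.08768 + 1.10731 - 0.25518 = 0.76445 ≈ 0.7645 bits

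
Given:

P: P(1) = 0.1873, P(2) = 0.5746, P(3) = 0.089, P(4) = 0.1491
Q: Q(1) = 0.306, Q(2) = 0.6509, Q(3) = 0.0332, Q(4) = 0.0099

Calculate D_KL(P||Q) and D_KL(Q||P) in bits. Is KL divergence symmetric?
D_KL(P||Q) = 0.4740 bits, D_KL(Q||P) = 0.2478 bits. No, KL divergence is not symmetric.

D_KL(P||Q) = Σ P(x) log₂(P(x)/Q(x))

Computing term by term:
  P(1)·log₂(P(1)/Q(1)) = 0.1873·log₂(0.1873/0.306) = -0.13264
  P(2)·log₂(P(2)/Q(2)) = 0.5746·log₂(0.5746/0.6509) = -0.10336
  P(3)·log₂(P(3)/Q(3)) = 0.089·log₂(0.089/0.0332) = 0.12661
  P(4)·log₂(P(4)/Q(4)) = 0.1491·log₂(0.1491/0.0099) = 0.58338

D_KL(P||Q) = -0.13264 - 0.10336 + 0.12661 + 0.58338 = 0.47399 ≈ 0.4740 bits

D_KL(Q||P) = Σ Q(x) log₂(Q(x)/P(x))

Computing term by term:
  Q(1)·log₂(Q(1)/P(1)) = 0.306·log₂(0.306/0.1873) = 0.21670
  Q(2)·log₂(Q(2)/P(2)) = 0.6509·log₂(0.6509/0.5746) = 0.11708
  Q(3)·log₂(Q(3)/P(3)) = 0.0332·log₂(0.0332/0.089) = -0.04723
  Q(4)·log₂(Q(4)/P(4)) = 0.0099·log₂(0.0099/0.1491) = -0.03874

D_KL(Q||P) = 0.21670 + 0.11708 - 0.04723 - 0.03874 = 0.24781 ≈ 0.2478 bits

These are NOT equal (difference: 0.2262 bits). KL divergence is asymmetric: D_KL(P||Q) ≠ D_KL(Q||P) in general.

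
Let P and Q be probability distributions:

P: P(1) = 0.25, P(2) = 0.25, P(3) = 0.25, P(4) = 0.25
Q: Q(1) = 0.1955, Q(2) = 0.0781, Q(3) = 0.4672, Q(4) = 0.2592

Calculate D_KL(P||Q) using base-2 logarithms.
0.2698 bits

D_KL(P||Q) = Σ P(x) log₂(P(x)/Q(x))

Computing term by term:
  P(1)·log₂(P(1)/Q(1)) = 0.25·log₂(0.25/0.1955) = 0.08869
  P(2)·log₂(P(2)/Q(2)) = 0.25·log₂(0.25/0.0781) = 0.41963
  P(3)·log₂(P(3)/Q(3)) = 0.25·log₂(0.25/0.4672) = -0.22553
  P(4)·log₂(P(4)/Q(4)) = 0.25·log₂(0.25/0.2592) = -0.01303

D_KL(P||Q) = 0.08869 + 0.41963 - 0.22553 - 0.01303 = 0.26976 ≈ 0.2698 bits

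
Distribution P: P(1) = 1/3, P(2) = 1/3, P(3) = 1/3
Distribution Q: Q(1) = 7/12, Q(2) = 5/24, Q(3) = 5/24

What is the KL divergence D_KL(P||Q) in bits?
0.1829 bits

D_KL(P||Q) = Σ P(x) log₂(P(x)/Q(x))

Computing term by term:
  P(1)·log₂(P(1)/Q(1)) = (1/3)·log₂((1/3)/(7/12)) = -0.26912
  P(2)·log₂(P(2)/Q(2)) = (1/3)·log₂((1/3)/(5/24)) = 0.22602
  P(3)·log₂(P(3)/Q(3)) = (1/3)·log₂((1/3)/(5/24)) = 0.22602

D_KL(P||Q) = -0.26912 + 0.22602 + 0.22602 = 0.18292 ≈ 0.1829 bits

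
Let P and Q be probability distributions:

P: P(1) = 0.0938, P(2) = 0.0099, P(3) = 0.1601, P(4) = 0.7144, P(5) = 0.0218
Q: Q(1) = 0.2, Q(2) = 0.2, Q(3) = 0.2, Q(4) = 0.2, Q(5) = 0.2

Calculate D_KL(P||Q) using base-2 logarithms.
1.0457 bits

D_KL(P||Q) = Σ P(x) log₂(P(x)/Q(x))

Computing term by term:
  P(1)·log₂(P(1)/Q(1)) = 0.0938·log₂(0.0938/0.2) = -0.10246
  P(2)·log₂(P(2)/Q(2)) = 0.0099·log₂(0.0099/0.2) = -0.04293
  P(3)·log₂(P(3)/Q(3)) = 0.1601·log₂(0.1601/0.2) = -0.05140
  P(4)·log₂(P(4)/Q(4)) = 0.7144·log₂(0.7144/0.2) = 1.31216
  P(5)·log₂(P(5)/Q(5)) = 0.0218·log₂(0.0218/0.2) = -0.06971

D_KL(P||Q) = -0.10246 - 0.04293 - 0.05140 + 1.31216 - 0.06971 = 1.04566 ≈ 1.0457 bits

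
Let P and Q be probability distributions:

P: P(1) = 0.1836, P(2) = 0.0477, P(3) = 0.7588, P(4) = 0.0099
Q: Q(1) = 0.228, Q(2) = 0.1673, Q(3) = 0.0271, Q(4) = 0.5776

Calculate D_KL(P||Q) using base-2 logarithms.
3.4460 bits

D_KL(P||Q) = Σ P(x) log₂(P(x)/Q(x))

Computing term by term:
  P(1)·log₂(P(1)/Q(1)) = 0.1836·log₂(0.1836/0.228) = -0.05737
  P(2)·log₂(P(2)/Q(2)) = 0.0477·log₂(0.0477/0.1673) = -0.08635
  P(3)·log₂(P(3)/Q(3)) = 0.7588·log₂(0.7588/0.0271) = 3.64782
  P(4)·log₂(P(4)/Q(4)) = 0.0099·log₂(0.0099/0.5776) = -0.05808

D_KL(P||Q) = -0.05737 - 0.08635 + 3.64782 - 0.05808 = 3.44602 ≈ 3.4460 bits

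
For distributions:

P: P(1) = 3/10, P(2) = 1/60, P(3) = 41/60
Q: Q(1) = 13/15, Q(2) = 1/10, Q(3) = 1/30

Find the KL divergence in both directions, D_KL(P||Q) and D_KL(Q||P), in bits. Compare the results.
D_KL(P||Q) = 2.4754 bits, D_KL(Q||P) = 1.4397 bits. D_KL(P||Q) is larger than D_KL(Q||P) by 1.0357 bits; the two directions differ.

D_KL(P||Q) = Σ P(x) log₂(P(x)/Q(x))

Computing term by term:
  P(1)·log₂(P(1)/Q(1)) = (3/10)·log₂((3/10)/(13/15)) = -0.45915
  P(2)·log₂(P(2)/Q(2)) = (1/60)·log₂((1/60)/(1/10)) = -0.04308
  P(3)·log₂(P(3)/Q(3)) = (41/60)·log₂((41/60)/(1/30)) = 2.97766

D_KL(P||Q) = -0.45915 - 0.04308 + 2.97766 = 2.47543 ≈ 2.4754 bits

D_KL(Q||P) = Σ Q(x) log₂(Q(x)/P(x))

Computing term by term:
  Q(1)·log₂(Q(1)/P(1)) = (13/15)·log₂((13/15)/(3/10)) = 1.32645
  Q(2)·log₂(Q(2)/P(2)) = (1/10)·log₂((1/10)/(1/60)) = 0.25850
  Q(3)·log₂(Q(3)/P(3)) = (1/30)·log₂((1/30)/(41/60)) = -0.14525

D_KL(Q||P) = 1.32645 + 0.25850 - 0.14525 = 1.43970 ≈ 1.4397 bits

These are NOT equal (difference: 1.0357 bits). KL divergence is asymmetric: D_KL(P||Q) ≠ D_KL(Q||P) in general.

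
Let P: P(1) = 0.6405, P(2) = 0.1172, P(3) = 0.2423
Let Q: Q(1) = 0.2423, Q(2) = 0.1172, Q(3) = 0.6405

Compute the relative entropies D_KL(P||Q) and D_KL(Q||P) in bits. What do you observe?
D_KL(P||Q) = 0.5584 bits, D_KL(Q||P) = 0.5584 bits. The two directions give the same value here, because Q is a self-inverse relabeling of P; in general KL divergence is asymmetric.

D_KL(P||Q) = Σ P(x) log₂(P(x)/Q(x))

Computing term by term:
  P(1)·log₂(P(1)/Q(1)) = 0.6405·log₂(0.6405/0.2423) = 0.89824
  P(2)·log₂(P(2)/Q(2)) = 0.1172·log₂(0.1172/0.1172) = 0.00000
  P(3)·log₂(P(3)/Q(3)) = 0.2423·log₂(0.2423/0.6405) = -0.33980

D_KL(P||Q) = 0.89824 + 0.00000 - 0.33980 = 0.55844 ≈ 0.5584 bits

D_KL(Q||P) = Σ Q(x) log₂(Q(x)/P(x))

Computing term by term:
  Q(1)·log₂(Q(1)/P(1)) = 0.2423·log₂(0.2423/0.6405) = -0.33980
  Q(2)·log₂(Q(2)/P(2)) = 0.1172·log₂(0.1172/0.1172) = 0.00000
  Q(3)·log₂(Q(3)/P(3)) = 0.6405·log₂(0.6405/0.2423) = 0.89824

D_KL(Q||P) = -0.33980 + 0.00000 + 0.89824 = 0.55844 ≈ 0.5584 bits

These ARE equal here. Q is P with outcomes relabeled (Q(1) = P(3), Q(3) = P(1)) by a relabeling that is its own inverse, so the two sums contain exactly the same terms in a different order. This is a special case — KL divergence is not symmetric in general: D_KL(P||Q) ≠ D_KL(Q||P) for most P, Q.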